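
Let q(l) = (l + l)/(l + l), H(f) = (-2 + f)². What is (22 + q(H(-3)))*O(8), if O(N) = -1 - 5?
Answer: -138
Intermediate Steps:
q(l) = 1 (q(l) = (2*l)/((2*l)) = (2*l)*(1/(2*l)) = 1)
O(N) = -6
(22 + q(H(-3)))*O(8) = (22 + 1)*(-6) = 23*(-6) = -138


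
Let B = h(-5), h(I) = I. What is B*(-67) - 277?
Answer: 58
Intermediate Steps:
B = -5
B*(-67) - 277 = -5*(-67) - 277 = 335 - 277 = 58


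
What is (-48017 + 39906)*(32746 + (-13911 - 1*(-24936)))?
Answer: -355026581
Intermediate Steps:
(-48017 + 39906)*(32746 + (-13911 - 1*(-24936))) = -8111*(32746 + (-13911 + 24936)) = -8111*(32746 + 11025) = -8111*43771 = -355026581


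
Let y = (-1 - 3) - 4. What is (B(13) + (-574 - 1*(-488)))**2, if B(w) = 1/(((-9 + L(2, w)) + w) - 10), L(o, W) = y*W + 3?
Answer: 84695209/11449 ≈ 7397.6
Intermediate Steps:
y = -8 (y = -4 - 4 = -8)
L(o, W) = 3 - 8*W (L(o, W) = -8*W + 3 = 3 - 8*W)
B(w) = 1/(-16 - 7*w) (B(w) = 1/(((-9 + (3 - 8*w)) + w) - 10) = 1/(((-6 - 8*w) + w) - 10) = 1/((-6 - 7*w) - 10) = 1/(-16 - 7*w))
(B(13) + (-574 - 1*(-488)))**2 = (1/(-16 - 7*13) + (-574 - 1*(-488)))**2 = (1/(-16 - 91) + (-574 + 488))**2 = (1/(-107) - 86)**2 = (-1/107 - 86)**2 = (-9203/107)**2 = 84695209/11449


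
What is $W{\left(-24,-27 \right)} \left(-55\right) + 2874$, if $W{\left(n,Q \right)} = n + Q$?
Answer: $5679$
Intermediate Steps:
$W{\left(n,Q \right)} = Q + n$
$W{\left(-24,-27 \right)} \left(-55\right) + 2874 = \left(-27 - 24\right) \left(-55\right) + 2874 = \left(-51\right) \left(-55\right) + 2874 = 2805 + 2874 = 5679$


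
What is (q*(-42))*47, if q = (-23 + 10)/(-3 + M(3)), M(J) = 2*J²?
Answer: 8554/5 ≈ 1710.8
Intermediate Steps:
q = -13/15 (q = (-23 + 10)/(-3 + 2*3²) = -13/(-3 + 2*9) = -13/(-3 + 18) = -13/15 ≈ -0.86667)
(q*(-42))*47 = -13/15*(-42)*47 = (182/5)*47 = 8554/5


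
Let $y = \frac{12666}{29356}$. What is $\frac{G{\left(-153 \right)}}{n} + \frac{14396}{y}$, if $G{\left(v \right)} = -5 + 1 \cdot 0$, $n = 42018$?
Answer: $\frac{2959530648373}{88699998} \approx 33366.0$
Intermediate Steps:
$y = \frac{6333}{14678}$ ($y = 12666 \cdot \frac{1}{29356} = \frac{6333}{14678} \approx 0.43146$)
$G{\left(v \right)} = -5$ ($G{\left(v \right)} = -5 + 0 = -5$)
$\frac{G{\left(-153 \right)}}{n} + \frac{14396}{y} = - \frac{5}{42018} + \frac{14396}{\frac{6333}{14678}} = \left(-5\right) \frac{1}{42018} + 14396 \cdot \frac{14678}{6333} = - \frac{5}{42018} + \frac{211304488}{6333} = \frac{2959530648373}{88699998}$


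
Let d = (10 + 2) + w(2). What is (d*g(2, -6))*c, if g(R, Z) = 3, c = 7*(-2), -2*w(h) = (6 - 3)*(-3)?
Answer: -693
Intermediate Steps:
w(h) = 9/2 (w(h) = -(6 - 3)*(-3)/2 = -3*(-3)/2 = -½*(-9) = 9/2)
c = -14
d = 33/2 (d = (10 + 2) + 9/2 = 12 + 9/2 = 33/2 ≈ 16.500)
(d*g(2, -6))*c = ((33/2)*3)*(-14) = (99/2)*(-14) = -693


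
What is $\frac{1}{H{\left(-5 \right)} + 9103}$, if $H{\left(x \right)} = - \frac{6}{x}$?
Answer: $\frac{5}{45521} \approx 0.00010984$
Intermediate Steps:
$\frac{1}{H{\left(-5 \right)} + 9103} = \frac{1}{- \frac{6}{-5} + 9103} = \frac{1}{\left(-6\right) \left(- \frac{1}{5}\right) + 9103} = \frac{1}{\frac{6}{5} + 9103} = \frac{1}{\frac{45521}{5}} = \frac{5}{45521}$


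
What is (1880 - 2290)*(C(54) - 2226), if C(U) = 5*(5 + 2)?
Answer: 898310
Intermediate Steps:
C(U) = 35 (C(U) = 5*7 = 35)
(1880 - 2290)*(C(54) - 2226) = (1880 - 2290)*(35 - 2226) = -410*(-2191) = 898310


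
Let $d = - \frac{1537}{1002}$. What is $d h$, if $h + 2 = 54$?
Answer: $- \frac{39962}{501} \approx -79.764$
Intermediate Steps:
$h = 52$ ($h = -2 + 54 = 52$)
$d = - \frac{1537}{1002}$ ($d = \left(-1537\right) \frac{1}{1002} = - \frac{1537}{1002} \approx -1.5339$)
$d h = \left(- \frac{1537}{1002}\right) 52 = - \frac{39962}{501}$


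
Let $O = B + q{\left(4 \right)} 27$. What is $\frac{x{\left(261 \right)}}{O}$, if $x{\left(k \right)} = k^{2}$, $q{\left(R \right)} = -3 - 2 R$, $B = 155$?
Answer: $- \frac{68121}{142} \approx -479.73$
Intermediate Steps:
$O = -142$ ($O = 155 + \left(-3 - 8\right) 27 = 155 - 297 = -142$)
$\frac{x{\left(261 \right)}}{O} = \frac{261^{2}}{-142} = 68121 \left(- \frac{1}{142}\right) = - \frac{68121}{142}$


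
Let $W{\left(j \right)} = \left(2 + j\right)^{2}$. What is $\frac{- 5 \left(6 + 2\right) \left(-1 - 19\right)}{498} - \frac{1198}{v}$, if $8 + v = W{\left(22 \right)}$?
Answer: $- \frac{35551}{70716} \approx -0.50273$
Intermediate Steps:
$v = 568$ ($v = -8 + \left(2 + 22\right)^{2} = -8 + 24^{2} = -8 + 576 = 568$)
$\frac{- 5 \left(6 + 2\right) \left(-1 - 19\right)}{498} - \frac{1198}{v} = \frac{- 5 \left(6 + 2\right) \left(-1 - 19\right)}{498} - \frac{1198}{568} = \left(-5\right) 8 \left(-1 - 19\right) \frac{1}{498} - \frac{599}{284} = \left(-40\right) \left(-20\right) \frac{1}{498} - \frac{599}{284} = 800 \cdot \frac{1}{498} - \frac{599}{284} = \frac{400}{249} - \frac{599}{284} = - \frac{35551}{70716}$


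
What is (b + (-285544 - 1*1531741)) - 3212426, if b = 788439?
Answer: -4241272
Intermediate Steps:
(b + (-285544 - 1*1531741)) - 3212426 = (788439 + (-285544 - 1*1531741)) - 3212426 = (788439 + (-285544 - 1531741)) - 3212426 = (788439 - 1817285) - 3212426 = -1028846 - 3212426 = -4241272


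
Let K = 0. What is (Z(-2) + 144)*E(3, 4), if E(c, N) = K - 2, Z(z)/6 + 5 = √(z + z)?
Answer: -228 - 24*I ≈ -228.0 - 24.0*I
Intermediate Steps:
Z(z) = -30 + 6*√2*√z (Z(z) = -30 + 6*√(z + z) = -30 + 6*√(2*z) = -30 + 6*(√2*√z) = -30 + 6*√2*√z)
E(c, N) = -2 (E(c, N) = 0 - 2 = -2)
(Z(-2) + 144)*E(3, 4) = ((-30 + 6*√2*√(-2)) + 144)*(-2) = ((-30 + 6*√2*(I*√2)) + 144)*(-2) = ((-30 + 12*I) + 144)*(-2) = (114 + 12*I)*(-2) = -228 - 24*I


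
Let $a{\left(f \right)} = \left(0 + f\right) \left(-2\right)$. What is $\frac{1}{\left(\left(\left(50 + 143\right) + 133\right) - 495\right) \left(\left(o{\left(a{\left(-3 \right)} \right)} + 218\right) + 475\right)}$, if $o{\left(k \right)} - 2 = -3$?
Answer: $- \frac{1}{116948} \approx -8.5508 \cdot 10^{-6}$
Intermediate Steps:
$a{\left(f \right)} = - 2 f$ ($a{\left(f \right)} = f \left(-2\right) = - 2 f$)
$o{\left(k \right)} = -1$ ($o{\left(k \right)} = 2 - 3 = -1$)
$\frac{1}{\left(\left(\left(50 + 143\right) + 133\right) - 495\right) \left(\left(o{\left(a{\left(-3 \right)} \right)} + 218\right) + 475\right)} = \frac{1}{\left(\left(\left(50 + 143\right) + 133\right) - 495\right) \left(\left(-1 + 218\right) + 475\right)} = \frac{1}{\left(\left(193 + 133\right) - 495\right) \left(217 + 475\right)} = \frac{1}{\left(326 - 495\right) 692} = \frac{1}{\left(-169\right) 692} = \frac{1}{-116948} = - \frac{1}{116948}$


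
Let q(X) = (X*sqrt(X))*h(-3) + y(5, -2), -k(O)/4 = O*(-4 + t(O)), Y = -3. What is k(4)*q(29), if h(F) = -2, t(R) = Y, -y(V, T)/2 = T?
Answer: 448 - 6496*sqrt(29) ≈ -34534.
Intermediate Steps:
y(V, T) = -2*T
t(R) = -3
k(O) = 28*O (k(O) = -4*O*(-4 - 3) = -4*O*(-7) = -(-28)*O = 28*O)
q(X) = 4 - 2*X**(3/2) (q(X) = (X*sqrt(X))*(-2) - 2*(-2) = X**(3/2)*(-2) + 4 = -2*X**(3/2) + 4 = 4 - 2*X**(3/2))
k(4)*q(29) = (28*4)*(4 - 58*sqrt(29)) = 112*(4 - 58*sqrt(29)) = 448 - 6496*sqrt(29)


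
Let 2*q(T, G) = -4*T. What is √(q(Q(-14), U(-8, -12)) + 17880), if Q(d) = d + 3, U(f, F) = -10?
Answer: √17902 ≈ 133.80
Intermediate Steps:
Q(d) = 3 + d
q(T, G) = -2*T (q(T, G) = (-4*T)/2 = -2*T)
√(q(Q(-14), U(-8, -12)) + 17880) = √(-2*(3 - 14) + 17880) = √(-2*(-11) + 17880) = √(22 + 17880) = √17902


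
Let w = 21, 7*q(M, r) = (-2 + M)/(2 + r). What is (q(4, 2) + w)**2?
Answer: 87025/196 ≈ 444.00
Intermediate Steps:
q(M, r) = (-2 + M)/(7*(2 + r)) (q(M, r) = ((-2 + M)/(2 + r))/7 = (-2 + M)/(7*(2 + r)))
(q(4, 2) + w)**2 = ((-2 + 4)/(7*(2 + 2)) + 21)**2 = ((1/7)*2/4 + 21)**2 = ((1/7)*(1/4)*2 + 21)**2 = (1/14 + 21)**2 = (295/14)**2 = 87025/196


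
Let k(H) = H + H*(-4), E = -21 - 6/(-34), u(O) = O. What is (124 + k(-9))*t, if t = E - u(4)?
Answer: -63722/17 ≈ -3748.4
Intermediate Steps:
E = -354/17 (E = -21 - 6*(-1/34) = -21 + 3/17 = -354/17 ≈ -20.824)
t = -422/17 (t = -354/17 - 1*4 = -354/17 - 4 = -422/17 ≈ -24.824)
k(H) = -3*H (k(H) = H - 4*H = -3*H)
(124 + k(-9))*t = (124 - 3*(-9))*(-422/17) = (124 + 27)*(-422/17) = 151*(-422/17) = -63722/17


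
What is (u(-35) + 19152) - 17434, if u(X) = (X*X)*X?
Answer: -41157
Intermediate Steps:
u(X) = X³ (u(X) = X²*X = X³)
(u(-35) + 19152) - 17434 = ((-35)³ + 19152) - 17434 = (-42875 + 19152) - 17434 = -23723 - 17434 = -41157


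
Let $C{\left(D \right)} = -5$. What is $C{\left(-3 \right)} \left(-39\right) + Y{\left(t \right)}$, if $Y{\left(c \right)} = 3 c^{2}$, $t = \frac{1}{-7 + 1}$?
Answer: $\frac{2341}{12} \approx 195.08$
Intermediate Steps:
$t = - \frac{1}{6}$ ($t = \frac{1}{-6} = - \frac{1}{6} \approx -0.16667$)
$C{\left(-3 \right)} \left(-39\right) + Y{\left(t \right)} = \left(-5\right) \left(-39\right) + 3 \left(- \frac{1}{6}\right)^{2} = 195 + 3 \cdot \frac{1}{36} = 195 + \frac{1}{12} = \frac{2341}{12}$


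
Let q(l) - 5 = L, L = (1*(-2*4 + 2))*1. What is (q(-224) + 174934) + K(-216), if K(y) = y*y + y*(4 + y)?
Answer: 267381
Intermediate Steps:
K(y) = y**2 + y*(4 + y)
L = -6 (L = (1*(-8 + 2))*1 = (1*(-6))*1 = -6*1 = -6)
q(l) = -1 (q(l) = 5 - 6 = -1)
(q(-224) + 174934) + K(-216) = (-1 + 174934) + 2*(-216)*(2 - 216) = 174933 + 2*(-216)*(-214) = 174933 + 92448 = 267381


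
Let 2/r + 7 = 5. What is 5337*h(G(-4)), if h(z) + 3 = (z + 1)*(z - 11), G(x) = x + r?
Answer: 325557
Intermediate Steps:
r = -1 (r = 2/(-7 + 5) = 2/(-2) = 2*(-½) = -1)
G(x) = -1 + x (G(x) = x - 1 = -1 + x)
h(z) = -3 + (1 + z)*(-11 + z) (h(z) = -3 + (z + 1)*(z - 11) = -3 + (1 + z)*(-11 + z))
5337*h(G(-4)) = 5337*(-14 + (-1 - 4)² - 10*(-1 - 4)) = 5337*(-14 + (-5)² - 10*(-5)) = 5337*(-14 + 25 + 50) = 5337*61 = 325557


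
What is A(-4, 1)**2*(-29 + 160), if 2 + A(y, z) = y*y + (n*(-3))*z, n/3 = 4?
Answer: 63404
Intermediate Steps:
n = 12 (n = 3*4 = 12)
A(y, z) = -2 + y**2 - 36*z (A(y, z) = -2 + (y*y + (12*(-3))*z) = -2 + (y**2 - 36*z) = -2 + y**2 - 36*z)
A(-4, 1)**2*(-29 + 160) = (-2 + (-4)**2 - 36*1)**2*(-29 + 160) = (-2 + 16 - 36)**2*131 = (-22)**2*131 = 484*131 = 63404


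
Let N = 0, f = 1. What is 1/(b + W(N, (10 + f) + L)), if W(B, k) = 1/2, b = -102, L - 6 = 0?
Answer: -2/203 ≈ -0.0098522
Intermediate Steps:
L = 6 (L = 6 + 0 = 6)
W(B, k) = ½
1/(b + W(N, (10 + f) + L)) = 1/(-102 + ½) = 1/(-203/2) = -2/203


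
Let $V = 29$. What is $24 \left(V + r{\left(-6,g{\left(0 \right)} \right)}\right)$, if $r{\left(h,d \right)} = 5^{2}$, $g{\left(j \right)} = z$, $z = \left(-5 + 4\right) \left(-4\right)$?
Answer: $1296$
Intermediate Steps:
$z = 4$ ($z = \left(-1\right) \left(-4\right) = 4$)
$g{\left(j \right)} = 4$
$r{\left(h,d \right)} = 25$
$24 \left(V + r{\left(-6,g{\left(0 \right)} \right)}\right) = 24 \left(29 + 25\right) = 24 \cdot 54 = 1296$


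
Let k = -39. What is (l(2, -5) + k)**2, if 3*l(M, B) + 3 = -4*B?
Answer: 10000/9 ≈ 1111.1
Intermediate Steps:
l(M, B) = -1 - 4*B/3 (l(M, B) = -1 + (-4*B)/3 = -1 - 4*B/3)
(l(2, -5) + k)**2 = ((-1 - 4/3*(-5)) - 39)**2 = ((-1 + 20/3) - 39)**2 = (17/3 - 39)**2 = (-100/3)**2 = 10000/9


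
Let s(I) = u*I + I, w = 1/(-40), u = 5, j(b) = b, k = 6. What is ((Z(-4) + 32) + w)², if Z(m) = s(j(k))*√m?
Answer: -6658559/1600 + 23022*I/5 ≈ -4161.6 + 4604.4*I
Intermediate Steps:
w = -1/40 ≈ -0.025000
s(I) = 6*I (s(I) = 5*I + I = 6*I)
Z(m) = 36*√m (Z(m) = (6*6)*√m = 36*√m)
((Z(-4) + 32) + w)² = ((36*√(-4) + 32) - 1/40)² = ((36*(2*I) + 32) - 1/40)² = ((72*I + 32) - 1/40)² = ((32 + 72*I) - 1/40)² = (1279/40 + 72*I)²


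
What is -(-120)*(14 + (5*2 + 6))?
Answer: 3600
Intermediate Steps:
-(-120)*(14 + (5*2 + 6)) = -(-120)*(14 + (10 + 6)) = -(-120)*(14 + 16) = -(-120)*30 = -1*(-3600) = 3600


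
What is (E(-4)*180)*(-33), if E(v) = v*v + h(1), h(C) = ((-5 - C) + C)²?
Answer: -243540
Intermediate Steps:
h(C) = 25 (h(C) = (-5)² = 25)
E(v) = 25 + v² (E(v) = v*v + 25 = v² + 25 = 25 + v²)
(E(-4)*180)*(-33) = ((25 + (-4)²)*180)*(-33) = ((25 + 16)*180)*(-33) = (41*180)*(-33) = 7380*(-33) = -243540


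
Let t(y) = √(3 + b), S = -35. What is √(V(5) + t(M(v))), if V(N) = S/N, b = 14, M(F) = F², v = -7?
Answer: √(-7 + √17) ≈ 1.6961*I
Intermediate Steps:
t(y) = √17 (t(y) = √(3 + 14) = √17)
V(N) = -35/N
√(V(5) + t(M(v))) = √(-35/5 + √17) = √(-35*⅕ + √17) = √(-7 + √17)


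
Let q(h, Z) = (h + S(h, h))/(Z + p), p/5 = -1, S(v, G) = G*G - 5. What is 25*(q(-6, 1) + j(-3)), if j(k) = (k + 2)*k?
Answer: -325/4 ≈ -81.250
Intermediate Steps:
S(v, G) = -5 + G² (S(v, G) = G² - 5 = -5 + G²)
p = -5 (p = 5*(-1) = -5)
j(k) = k*(2 + k) (j(k) = (2 + k)*k = k*(2 + k))
q(h, Z) = (-5 + h + h²)/(-5 + Z) (q(h, Z) = (h + (-5 + h²))/(Z - 5) = (-5 + h + h²)/(-5 + Z))
25*(q(-6, 1) + j(-3)) = 25*((-5 - 6 + (-6)²)/(-5 + 1) - 3*(2 - 3)) = 25*((-5 - 6 + 36)/(-4) - 3*(-1)) = 25*(-¼*25 + 3) = 25*(-25/4 + 3) = 25*(-13/4) = -325/4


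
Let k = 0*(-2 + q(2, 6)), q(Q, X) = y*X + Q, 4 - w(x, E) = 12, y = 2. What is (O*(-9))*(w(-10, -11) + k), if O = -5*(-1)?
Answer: 360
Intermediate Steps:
w(x, E) = -8 (w(x, E) = 4 - 1*12 = 4 - 12 = -8)
q(Q, X) = Q + 2*X (q(Q, X) = 2*X + Q = Q + 2*X)
k = 0 (k = 0*(-2 + (2 + 2*6)) = 0*(-2 + (2 + 12)) = 0*(-2 + 14) = 0*12 = 0)
O = 5
(O*(-9))*(w(-10, -11) + k) = (5*(-9))*(-8 + 0) = -45*(-8) = 360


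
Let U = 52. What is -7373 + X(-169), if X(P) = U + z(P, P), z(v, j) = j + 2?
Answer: -7488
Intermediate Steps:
z(v, j) = 2 + j
X(P) = 54 + P (X(P) = 52 + (2 + P) = 54 + P)
-7373 + X(-169) = -7373 + (54 - 169) = -7373 - 115 = -7488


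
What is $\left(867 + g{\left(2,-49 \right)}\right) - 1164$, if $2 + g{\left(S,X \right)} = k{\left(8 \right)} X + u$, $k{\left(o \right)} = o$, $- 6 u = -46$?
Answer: $- \frac{2050}{3} \approx -683.33$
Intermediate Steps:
$u = \frac{23}{3}$ ($u = \left(- \frac{1}{6}\right) \left(-46\right) = \frac{23}{3} \approx 7.6667$)
$g{\left(S,X \right)} = \frac{17}{3} + 8 X$ ($g{\left(S,X \right)} = -2 + \left(8 X + \frac{23}{3}\right) = -2 + \left(\frac{23}{3} + 8 X\right) = \frac{17}{3} + 8 X$)
$\left(867 + g{\left(2,-49 \right)}\right) - 1164 = \left(867 + \left(\frac{17}{3} + 8 \left(-49\right)\right)\right) - 1164 = \left(867 + \left(\frac{17}{3} - 392\right)\right) - 1164 = \left(867 - \frac{1159}{3}\right) - 1164 = \frac{1442}{3} - 1164 = - \frac{2050}{3}$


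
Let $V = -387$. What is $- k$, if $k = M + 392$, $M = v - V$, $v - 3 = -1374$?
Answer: $592$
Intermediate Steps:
$v = -1371$ ($v = 3 - 1374 = -1371$)
$M = -984$ ($M = -1371 - -387 = -1371 + 387 = -984$)
$k = -592$ ($k = -984 + 392 = -592$)
$- k = \left(-1\right) \left(-592\right) = 592$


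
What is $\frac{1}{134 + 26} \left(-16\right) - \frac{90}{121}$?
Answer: $- \frac{1021}{1210} \approx -0.8438$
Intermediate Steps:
$\frac{1}{134 + 26} \left(-16\right) - \frac{90}{121} = \frac{1}{160} \left(-16\right) - \frac{90}{121} = - \frac{1}{10} - \frac{90}{121} = - \frac{1021}{1210}$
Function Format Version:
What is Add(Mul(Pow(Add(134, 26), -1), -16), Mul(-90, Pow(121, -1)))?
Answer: Rational(-1021, 1210) ≈ -0.84380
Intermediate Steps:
Add(Mul(Pow(Add(134, 26), -1), -16), Mul(-90, Pow(121, -1))) = Add(Mul(Pow(160, -1), -16), Mul(-90, Rational(1, 121))) = Add(Mul(Rational(1, 160), -16), Rational(-90, 121)) = Add(Rational(-1, 10), Rational(-90, 121)) = Rational(-1021, 1210)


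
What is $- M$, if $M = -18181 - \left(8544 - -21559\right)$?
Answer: $48284$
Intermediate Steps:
$M = -48284$ ($M = -18181 - \left(8544 + 21559\right) = -18181 - 30103 = -48284$)
$- M = \left(-1\right) \left(-48284\right) = 48284$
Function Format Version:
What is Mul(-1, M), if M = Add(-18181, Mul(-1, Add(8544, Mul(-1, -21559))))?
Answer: 48284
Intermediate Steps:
M = -48284 (M = Add(-18181, Mul(-1, Add(8544, 21559))) = Add(-18181, Mul(-1, 30103)) = Add(-18181, -30103) = -48284)
Mul(-1, M) = Mul(-1, -48284) = 48284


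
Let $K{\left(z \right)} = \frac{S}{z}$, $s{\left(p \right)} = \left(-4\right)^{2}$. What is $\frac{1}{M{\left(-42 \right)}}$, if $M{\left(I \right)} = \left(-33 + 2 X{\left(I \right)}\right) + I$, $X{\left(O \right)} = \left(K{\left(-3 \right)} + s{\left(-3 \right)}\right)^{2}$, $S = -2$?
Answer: $\frac{9}{4325} \approx 0.0020809$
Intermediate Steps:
$s{\left(p \right)} = 16$
$K{\left(z \right)} = - \frac{2}{z}$
$X{\left(O \right)} = \frac{2500}{9}$ ($X{\left(O \right)} = \left(- \frac{2}{-3} + 16\right)^{2} = \left(\left(-2\right) \left(- \frac{1}{3}\right) + 16\right)^{2} = \left(\frac{2}{3} + 16\right)^{2} = \left(\frac{50}{3}\right)^{2} = \frac{2500}{9}$)
$M{\left(I \right)} = \frac{4703}{9} + I$ ($M{\left(I \right)} = \left(-33 + 2 \cdot \frac{2500}{9}\right) + I = \left(-33 + \frac{5000}{9}\right) + I = \frac{4703}{9} + I$)
$\frac{1}{M{\left(-42 \right)}} = \frac{1}{\frac{4703}{9} - 42} = \frac{1}{\frac{4325}{9}} = \frac{9}{4325}$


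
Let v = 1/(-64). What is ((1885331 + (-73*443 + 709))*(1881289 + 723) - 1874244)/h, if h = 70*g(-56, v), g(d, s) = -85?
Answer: -1744342826084/2975 ≈ -5.8633e+8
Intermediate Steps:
v = -1/64 ≈ -0.015625
h = -5950 (h = 70*(-85) = -5950)
((1885331 + (-73*443 + 709))*(1881289 + 723) - 1874244)/h = ((1885331 + (-73*443 + 709))*(1881289 + 723) - 1874244)/(-5950) = ((1885331 + (-32339 + 709))*1882012 - 1874244)*(-1/5950) = ((1885331 - 31630)*1882012 - 1874244)*(-1/5950) = (1853701*1882012 - 1874244)*(-1/5950) = (3488687526412 - 1874244)*(-1/5950) = 3488685652168*(-1/5950) = -1744342826084/2975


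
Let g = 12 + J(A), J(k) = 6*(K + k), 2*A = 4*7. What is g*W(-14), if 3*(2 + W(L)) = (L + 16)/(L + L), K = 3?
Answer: -1615/7 ≈ -230.71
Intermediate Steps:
A = 14 (A = (4*7)/2 = (1/2)*28 = 14)
W(L) = -2 + (16 + L)/(6*L) (W(L) = -2 + ((L + 16)/(L + L))/3 = -2 + ((16 + L)/((2*L)))/3 = -2 + ((16 + L)*(1/(2*L)))/3 = -2 + ((16 + L)/(2*L))/3 = -2 + (16 + L)/(6*L))
J(k) = 18 + 6*k (J(k) = 6*(3 + k) = 18 + 6*k)
g = 114 (g = 12 + (18 + 6*14) = 12 + (18 + 84) = 12 + 102 = 114)
g*W(-14) = 114*((1/6)*(16 - 11*(-14))/(-14)) = 114*((1/6)*(-1/14)*(16 + 154)) = 114*((1/6)*(-1/14)*170) = 114*(-85/42) = -1615/7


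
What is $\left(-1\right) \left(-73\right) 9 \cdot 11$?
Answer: $7227$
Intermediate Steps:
$\left(-1\right) \left(-73\right) 9 \cdot 11 = 73 \cdot 99 = 7227$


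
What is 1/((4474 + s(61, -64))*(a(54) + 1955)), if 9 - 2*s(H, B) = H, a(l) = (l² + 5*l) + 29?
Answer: 1/22996160 ≈ 4.3485e-8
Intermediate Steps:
a(l) = 29 + l² + 5*l
s(H, B) = 9/2 - H/2
1/((4474 + s(61, -64))*(a(54) + 1955)) = 1/((4474 + (9/2 - ½*61))*((29 + 54² + 5*54) + 1955)) = 1/((4474 + (9/2 - 61/2))*((29 + 2916 + 270) + 1955)) = 1/((4474 - 26)*(3215 + 1955)) = 1/(4448*5170) = 1/22996160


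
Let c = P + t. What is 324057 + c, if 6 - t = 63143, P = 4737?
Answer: 265657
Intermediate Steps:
t = -63137 (t = 6 - 1*63143 = 6 - 63143 = -63137)
c = -58400 (c = 4737 - 63137 = -58400)
324057 + c = 324057 - 58400 = 265657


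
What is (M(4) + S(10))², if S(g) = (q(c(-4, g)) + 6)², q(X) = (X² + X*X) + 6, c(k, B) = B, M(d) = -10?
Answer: 2019064356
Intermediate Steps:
q(X) = 6 + 2*X² (q(X) = (X² + X²) + 6 = 2*X² + 6 = 6 + 2*X²)
S(g) = (12 + 2*g²)² (S(g) = ((6 + 2*g²) + 6)² = (12 + 2*g²)²)
(M(4) + S(10))² = (-10 + 4*(6 + 10²)²)² = (-10 + 4*(6 + 100)²)² = (-10 + 4*106²)² = (-10 + 4*11236)² = (-10 + 44944)² = 44934² = 2019064356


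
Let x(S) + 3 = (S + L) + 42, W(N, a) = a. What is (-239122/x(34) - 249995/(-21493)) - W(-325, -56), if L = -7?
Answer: -2521755674/709269 ≈ -3555.4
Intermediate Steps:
x(S) = 32 + S (x(S) = -3 + ((S - 7) + 42) = -3 + ((-7 + S) + 42) = -3 + (35 + S) = 32 + S)
(-239122/x(34) - 249995/(-21493)) - W(-325, -56) = (-239122/(32 + 34) - 249995/(-21493)) - 1*(-56) = (-239122/66 - 249995*(-1/21493)) + 56 = (-239122*1/66 + 249995/21493) + 56 = (-119561/33 + 249995/21493) + 56 = -2561474738/709269 + 56 = -2521755674/709269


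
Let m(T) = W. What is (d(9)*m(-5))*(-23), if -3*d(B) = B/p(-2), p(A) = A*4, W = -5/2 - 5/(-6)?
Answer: 115/8 ≈ 14.375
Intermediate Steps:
W = -5/3 (W = -5*½ - 5*(-⅙) = -5/2 + ⅚ = -5/3 ≈ -1.6667)
m(T) = -5/3
p(A) = 4*A
d(B) = B/24 (d(B) = -B/(3*(4*(-2))) = -B/(3*(-8)) = -B*(-1)/(3*8) = -(-1)*B/24 = B/24)
(d(9)*m(-5))*(-23) = (((1/24)*9)*(-5/3))*(-23) = ((3/8)*(-5/3))*(-23) = -5/8*(-23) = 115/8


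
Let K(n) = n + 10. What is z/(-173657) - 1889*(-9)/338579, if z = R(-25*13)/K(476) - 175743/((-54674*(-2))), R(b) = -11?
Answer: 78463024688631125/1562317976021072292 ≈ 0.050222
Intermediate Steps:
K(n) = 10 + n
z = -43306963/26571564 (z = -11/(10 + 476) - 175743/((-54674*(-2))) = -11/486 - 175743/109348 = -43306963/26571564 ≈ -1.6298)
z/(-173657) - 1889*(-9)/338579 = -43306963/26571564/(-173657) - 1889*(-9)/338579 = -43306963/26571564*(-1/173657) + 17001*(1/338579) = 43306963/4614338089548 + 17001/338579 = 78463024688631125/1562317976021072292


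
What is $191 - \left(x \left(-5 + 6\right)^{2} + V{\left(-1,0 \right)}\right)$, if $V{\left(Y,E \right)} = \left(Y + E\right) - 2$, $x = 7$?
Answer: $187$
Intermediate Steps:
$V{\left(Y,E \right)} = -2 + E + Y$ ($V{\left(Y,E \right)} = \left(E + Y\right) - 2 = -2 + E + Y$)
$191 - \left(x \left(-5 + 6\right)^{2} + V{\left(-1,0 \right)}\right) = 191 - \left(7 \left(-5 + 6\right)^{2} - 3\right) = 191 - \left(7 \cdot 1^{2} - 3\right) = 191 - \left(7 \cdot 1 - 3\right) = 191 - \left(7 - 3\right) = 191 - 4 = 187$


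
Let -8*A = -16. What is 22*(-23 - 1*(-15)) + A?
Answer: -174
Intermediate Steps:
A = 2 (A = -⅛*(-16) = 2)
22*(-23 - 1*(-15)) + A = 22*(-23 - 1*(-15)) + 2 = 22*(-23 + 15) + 2 = 22*(-8) + 2 = -176 + 2 = -174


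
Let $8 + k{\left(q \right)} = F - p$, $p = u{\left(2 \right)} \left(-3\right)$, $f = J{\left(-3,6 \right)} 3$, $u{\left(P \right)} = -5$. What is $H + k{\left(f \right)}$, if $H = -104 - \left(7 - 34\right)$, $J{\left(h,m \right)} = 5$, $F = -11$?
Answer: $-111$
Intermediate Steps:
$H = -77$ ($H = -104 - \left(7 - 34\right) = -104 - -27 = -104 + 27 = -77$)
$f = 15$ ($f = 5 \cdot 3 = 15$)
$p = 15$ ($p = \left(-5\right) \left(-3\right) = 15$)
$k{\left(q \right)} = -34$ ($k{\left(q \right)} = -8 - 26 = -34$)
$H + k{\left(f \right)} = -77 - 34 = -111$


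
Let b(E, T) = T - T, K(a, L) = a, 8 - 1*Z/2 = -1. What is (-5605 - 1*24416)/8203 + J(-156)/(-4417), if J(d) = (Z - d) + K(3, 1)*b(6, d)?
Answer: -212409/57421 ≈ -3.6992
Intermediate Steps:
Z = 18 (Z = 16 - 2*(-1) = 16 + 2 = 18)
b(E, T) = 0
J(d) = 18 - d (J(d) = (18 - d) + 3*0 = (18 - d) + 0 = 18 - d)
(-5605 - 1*24416)/8203 + J(-156)/(-4417) = (-5605 - 1*24416)/8203 + (18 - 1*(-156))/(-4417) = (-5605 - 24416)*(1/8203) + (18 + 156)*(-1/4417) = -30021*1/8203 + 174*(-1/4417) = -30021/8203 - 174/4417 = -212409/57421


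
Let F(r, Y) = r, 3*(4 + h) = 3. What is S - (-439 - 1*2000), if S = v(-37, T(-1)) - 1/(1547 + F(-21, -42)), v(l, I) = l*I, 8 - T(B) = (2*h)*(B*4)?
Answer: 4625305/1526 ≈ 3031.0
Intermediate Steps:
h = -3 (h = -4 + (1/3)*3 = -4 + 1 = -3)
T(B) = 8 + 24*B (T(B) = 8 - 2*(-3)*B*4 = 8 - (-6)*4*B = 8 - (-24)*B = 8 + 24*B)
v(l, I) = I*l
S = 903391/1526 (S = (8 + 24*(-1))*(-37) - 1/(1547 - 21) = (8 - 24)*(-37) - 1/1526 = -16*(-37) - 1*1/1526 = 592 - 1/1526 = 903391/1526 ≈ 592.00)
S - (-439 - 1*2000) = 903391/1526 - (-439 - 1*2000) = 903391/1526 - (-439 - 2000) = 903391/1526 - 1*(-2439) = 903391/1526 + 2439 = 4625305/1526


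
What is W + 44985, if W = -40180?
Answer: 4805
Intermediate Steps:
W + 44985 = -40180 + 44985 = 4805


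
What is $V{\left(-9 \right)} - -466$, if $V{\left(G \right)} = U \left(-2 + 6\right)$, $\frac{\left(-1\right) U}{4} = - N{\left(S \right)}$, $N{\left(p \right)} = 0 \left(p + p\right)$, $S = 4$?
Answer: $466$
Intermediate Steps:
$N{\left(p \right)} = 0$ ($N{\left(p \right)} = 0 \cdot 2 p = 0$)
$U = 0$ ($U = - 4 \left(\left(-1\right) 0\right) = \left(-4\right) 0 = 0$)
$V{\left(G \right)} = 0$ ($V{\left(G \right)} = 0 \left(-2 + 6\right) = 0 \cdot 4 = 0$)
$V{\left(-9 \right)} - -466 = 0 - -466 = 0 + 466 = 466$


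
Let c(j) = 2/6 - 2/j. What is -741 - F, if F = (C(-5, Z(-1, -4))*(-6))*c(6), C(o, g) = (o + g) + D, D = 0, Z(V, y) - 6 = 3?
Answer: -741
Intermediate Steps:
Z(V, y) = 9 (Z(V, y) = 6 + 3 = 9)
c(j) = 1/3 - 2/j (c(j) = 2*(1/6) - 2/j = 1/3 - 2/j)
C(o, g) = g + o (C(o, g) = (o + g) + 0 = (g + o) + 0 = g + o)
F = 0 (F = ((9 - 5)*(-6))*((1/3)*(-6 + 6)/6) = (4*(-6))*((1/3)*(1/6)*0) = -24*0 = 0)
-741 - F = -741 - 1*0 = -741 + 0 = -741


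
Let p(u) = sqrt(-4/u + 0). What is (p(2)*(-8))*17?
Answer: -136*I*sqrt(2) ≈ -192.33*I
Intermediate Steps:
p(u) = 2*sqrt(-1/u) (p(u) = sqrt(-4/u) = 2*sqrt(-1/u))
(p(2)*(-8))*17 = ((2*sqrt(-1/2))*(-8))*17 = ((2*(I*sqrt(2)/2))*(-8))*17 = ((I*sqrt(2))*(-8))*17 = -8*I*sqrt(2)*17 = -136*I*sqrt(2)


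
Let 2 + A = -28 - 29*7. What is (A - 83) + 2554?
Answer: 2238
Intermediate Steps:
A = -233 (A = -2 + (-28 - 29*7) = -2 + (-28 - 203) = -2 - 231 = -233)
(A - 83) + 2554 = (-233 - 83) + 2554 = -316 + 2554 = 2238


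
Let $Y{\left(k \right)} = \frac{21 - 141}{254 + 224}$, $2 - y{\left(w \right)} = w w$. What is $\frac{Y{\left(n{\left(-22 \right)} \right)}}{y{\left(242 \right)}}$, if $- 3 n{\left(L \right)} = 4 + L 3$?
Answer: $\frac{30}{6998159} \approx 4.2868 \cdot 10^{-6}$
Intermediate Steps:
$y{\left(w \right)} = 2 - w^{2}$ ($y{\left(w \right)} = 2 - w w = 2 - w^{2}$)
$n{\left(L \right)} = - \frac{4}{3} - L$ ($n{\left(L \right)} = - \frac{4 + L 3}{3} = - \frac{4 + 3 L}{3} = - \frac{4}{3} - L$)
$Y{\left(k \right)} = - \frac{60}{239}$ ($Y{\left(k \right)} = - \frac{120}{478} = \left(-120\right) \frac{1}{478} = - \frac{60}{239}$)
$\frac{Y{\left(n{\left(-22 \right)} \right)}}{y{\left(242 \right)}} = - \frac{60}{239 \left(2 - 242^{2}\right)} = - \frac{60}{239 \left(2 - 58564\right)} = - \frac{60}{239 \left(-58562\right)} = \left(- \frac{60}{239}\right) \left(- \frac{1}{58562}\right) = \frac{30}{6998159}$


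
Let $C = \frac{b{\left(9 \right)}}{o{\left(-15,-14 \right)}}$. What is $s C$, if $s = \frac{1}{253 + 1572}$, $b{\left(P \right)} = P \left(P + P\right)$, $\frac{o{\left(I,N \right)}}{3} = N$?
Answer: $- \frac{27}{12775} \approx -0.0021135$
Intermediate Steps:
$o{\left(I,N \right)} = 3 N$
$b{\left(P \right)} = 2 P^{2}$ ($b{\left(P \right)} = P 2 P = 2 P^{2}$)
$s = \frac{1}{1825} \approx 0.00054795$
$C = - \frac{27}{7}$ ($C = \frac{2 \cdot 9^{2}}{3 \left(-14\right)} = \frac{2 \cdot 81}{-42} = 162 \left(- \frac{1}{42}\right) = - \frac{27}{7} \approx -3.8571$)
$s C = \frac{1}{1825} \left(- \frac{27}{7}\right) = - \frac{27}{12775}$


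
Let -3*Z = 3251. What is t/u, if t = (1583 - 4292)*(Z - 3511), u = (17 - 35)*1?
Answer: -2074492/3 ≈ -6.9150e+5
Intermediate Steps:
Z = -3251/3 (Z = -⅓*3251 = -3251/3 ≈ -1083.7)
u = -18 (u = -18*1 = -18)
t = 12446952 (t = (1583 - 4292)*(-3251/3 - 3511) = -2709*(-13784/3) = 12446952)
t/u = 12446952/(-18) = 12446952*(-1/18) = -2074492/3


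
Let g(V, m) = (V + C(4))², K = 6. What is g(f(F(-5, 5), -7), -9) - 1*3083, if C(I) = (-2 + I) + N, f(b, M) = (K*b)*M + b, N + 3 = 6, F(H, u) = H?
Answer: 41017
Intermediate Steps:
N = 3 (N = -3 + 6 = 3)
f(b, M) = b + 6*M*b (f(b, M) = (6*b)*M + b = 6*M*b + b = b + 6*M*b)
C(I) = 1 + I (C(I) = (-2 + I) + 3 = 1 + I)
g(V, m) = (5 + V)² (g(V, m) = (V + (1 + 4))² = (V + 5)² = (5 + V)²)
g(f(F(-5, 5), -7), -9) - 1*3083 = (5 - 5*(1 + 6*(-7)))² - 1*3083 = (5 - 5*(1 - 42))² - 3083 = (5 - 5*(-41))² - 3083 = (5 + 205)² - 3083 = 210² - 3083 = 44100 - 3083 = 41017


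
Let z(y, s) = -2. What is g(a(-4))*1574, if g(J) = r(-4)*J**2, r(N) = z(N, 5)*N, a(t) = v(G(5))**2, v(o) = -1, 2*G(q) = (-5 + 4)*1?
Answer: 12592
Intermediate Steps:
G(q) = -1/2 (G(q) = ((-5 + 4)*1)/2 = (-1*1)/2 = (1/2)*(-1) = -1/2)
a(t) = 1 (a(t) = (-1)**2 = 1)
r(N) = -2*N
g(J) = 8*J**2 (g(J) = (-2*(-4))*J**2 = 8*J**2)
g(a(-4))*1574 = (8*1**2)*1574 = (8*1)*1574 = 8*1574 = 12592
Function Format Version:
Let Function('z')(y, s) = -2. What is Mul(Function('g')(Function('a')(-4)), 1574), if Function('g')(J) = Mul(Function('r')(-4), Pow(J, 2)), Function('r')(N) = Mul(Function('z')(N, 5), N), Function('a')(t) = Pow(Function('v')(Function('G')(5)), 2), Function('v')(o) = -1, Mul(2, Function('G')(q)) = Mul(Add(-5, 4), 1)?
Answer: 12592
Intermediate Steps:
Function('G')(q) = Rational(-1, 2) (Function('G')(q) = Mul(Rational(1, 2), Mul(Add(-5, 4), 1)) = Mul(Rational(1, 2), Mul(-1, 1)) = Mul(Rational(1, 2), -1) = Rational(-1, 2))
Function('a')(t) = 1 (Function('a')(t) = Pow(-1, 2) = 1)
Function('r')(N) = Mul(-2, N)
Function('g')(J) = Mul(8, Pow(J, 2)) (Function('g')(J) = Mul(Mul(-2, -4), Pow(J, 2)) = Mul(8, Pow(J, 2)))
Mul(Function('g')(Function('a')(-4)), 1574) = Mul(Mul(8, Pow(1, 2)), 1574) = Mul(Mul(8, 1), 1574) = Mul(8, 1574) = 12592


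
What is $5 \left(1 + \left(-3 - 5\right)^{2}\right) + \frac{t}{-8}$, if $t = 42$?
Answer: $\frac{1279}{4} \approx 319.75$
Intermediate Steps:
$5 \left(1 + \left(-3 - 5\right)^{2}\right) + \frac{t}{-8} = 5 \left(1 + \left(-3 - 5\right)^{2}\right) + \frac{42}{-8} = 5 \left(1 + \left(-8\right)^{2}\right) + 42 \left(- \frac{1}{8}\right) = 5 \left(1 + 64\right) - \frac{21}{4} = 5 \cdot 65 - \frac{21}{4} = 325 - \frac{21}{4} = \frac{1279}{4}$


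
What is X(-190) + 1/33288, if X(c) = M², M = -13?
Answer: 5625673/33288 ≈ 169.00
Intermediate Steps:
X(c) = 169 (X(c) = (-13)² = 169)
X(-190) + 1/33288 = 169 + 1/33288 = 5625673/33288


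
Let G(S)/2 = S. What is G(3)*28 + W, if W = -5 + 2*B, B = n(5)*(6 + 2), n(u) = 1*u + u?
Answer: 323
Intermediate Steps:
G(S) = 2*S
n(u) = 2*u (n(u) = u + u = 2*u)
B = 80 (B = (2*5)*(6 + 2) = 10*8 = 80)
W = 155 (W = -5 + 2*80 = -5 + 160 = 155)
G(3)*28 + W = (2*3)*28 + 155 = 6*28 + 155 = 168 + 155 = 323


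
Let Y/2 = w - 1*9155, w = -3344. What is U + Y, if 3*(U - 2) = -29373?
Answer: -34787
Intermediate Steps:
Y = -24998 (Y = 2*(-3344 - 1*9155) = 2*(-3344 - 9155) = 2*(-12499) = -24998)
U = -9789 (U = 2 + (1/3)*(-29373) = 2 - 9791 = -9789)
U + Y = -9789 - 24998 = -34787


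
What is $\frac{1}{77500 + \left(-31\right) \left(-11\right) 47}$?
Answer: $\frac{1}{93527} \approx 1.0692 \cdot 10^{-5}$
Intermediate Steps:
$\frac{1}{77500 + \left(-31\right) \left(-11\right) 47} = \frac{1}{77500 + 341 \cdot 47} = \frac{1}{77500 + 16027} = \frac{1}{93527}$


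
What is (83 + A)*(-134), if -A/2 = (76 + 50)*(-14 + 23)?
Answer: 292790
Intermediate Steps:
A = -2268 (A = -2*(76 + 50)*(-14 + 23) = -252*9 = -2*1134 = -2268)
(83 + A)*(-134) = (83 - 2268)*(-134) = -2185*(-134) = 292790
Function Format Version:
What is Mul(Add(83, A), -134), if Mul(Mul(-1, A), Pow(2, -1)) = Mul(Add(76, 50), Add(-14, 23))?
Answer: 292790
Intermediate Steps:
A = -2268 (A = Mul(-2, Mul(Add(76, 50), Add(-14, 23))) = Mul(-2, Mul(126, 9)) = Mul(-2, 1134) = -2268)
Mul(Add(83, A), -134) = Mul(Add(83, -2268), -134) = Mul(-2185, -134) = 292790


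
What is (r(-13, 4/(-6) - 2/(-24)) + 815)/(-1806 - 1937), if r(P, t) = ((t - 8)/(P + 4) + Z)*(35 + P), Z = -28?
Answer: -11879/202122 ≈ -0.058771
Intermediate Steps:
r(P, t) = (-28 + (-8 + t)/(4 + P))*(35 + P) (r(P, t) = ((t - 8)/(P + 4) - 28)*(35 + P) = ((-8 + t)/(4 + P) - 28)*(35 + P) = (-28 + (-8 + t)/(4 + P))*(35 + P))
(r(-13, 4/(-6) - 2/(-24)) + 815)/(-1806 - 1937) = ((-4200 - 1100*(-13) - 28*(-13)**2 + 35*(4/(-6) - 2/(-24)) - 13*(4/(-6) - 2/(-24)))/(4 - 13) + 815)/(-1806 - 1937) = ((-4200 + 14300 - 28*169 + 35*(4*(-1/6) - 2*(-1/24)) - 13*(4*(-1/6) - 2*(-1/24)))/(-9) + 815)/(-3743) = (-(-4200 + 14300 - 4732 + 35*(-2/3 + 1/12) - 13*(-2/3 + 1/12))/9 + 815)*(-1/3743) = (-(-4200 + 14300 - 4732 + 35*(-7/12) - 13*(-7/12))/9 + 815)*(-1/3743) = (-(-4200 + 14300 - 4732 - 245/12 + 91/12)/9 + 815)*(-1/3743) = (-1/9*32131/6 + 815)*(-1/3743) = (-32131/54 + 815)*(-1/3743) = (11879/54)*(-1/3743) = -11879/202122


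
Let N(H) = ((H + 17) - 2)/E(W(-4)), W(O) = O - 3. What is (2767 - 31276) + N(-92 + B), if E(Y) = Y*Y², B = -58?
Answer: -9778452/343 ≈ -28509.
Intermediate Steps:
W(O) = -3 + O
E(Y) = Y³
N(H) = -15/343 - H/343 (N(H) = ((H + 17) - 2)/((-3 - 4)³) = ((17 + H) - 2)/((-7)³) = (15 + H)/(-343) = (15 + H)*(-1/343) = -15/343 - H/343)
(2767 - 31276) + N(-92 + B) = (2767 - 31276) + (-15/343 - (-92 - 58)/343) = -28509 + (-15/343 - 1/343*(-150)) = -28509 + (-15/343 + 150/343) = -28509 + 135/343 = -9778452/343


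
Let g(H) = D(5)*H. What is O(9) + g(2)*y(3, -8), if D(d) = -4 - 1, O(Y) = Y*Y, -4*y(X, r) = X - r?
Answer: 217/2 ≈ 108.50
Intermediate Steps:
y(X, r) = -X/4 + r/4 (y(X, r) = -(X - r)/4 = -X/4 + r/4)
O(Y) = Y²
D(d) = -5
g(H) = -5*H
O(9) + g(2)*y(3, -8) = 9² + (-5*2)*(-¼*3 + (¼)*(-8)) = 81 - 10*(-¾ - 2) = 81 - 10*(-11/4) = 81 + 55/2 = 217/2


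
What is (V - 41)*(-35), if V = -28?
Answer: 2415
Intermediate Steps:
(V - 41)*(-35) = (-28 - 41)*(-35) = -69*(-35) = 2415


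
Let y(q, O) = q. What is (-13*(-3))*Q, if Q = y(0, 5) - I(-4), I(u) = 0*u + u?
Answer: 156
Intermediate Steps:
I(u) = u (I(u) = 0 + u = u)
Q = 4 (Q = 0 - 1*(-4) = 0 + 4 = 4)
(-13*(-3))*Q = -13*(-3)*4 = 39*4 = 156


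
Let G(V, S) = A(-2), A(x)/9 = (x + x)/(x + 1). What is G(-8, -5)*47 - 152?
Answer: 1540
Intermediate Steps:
A(x) = 18*x/(1 + x) (A(x) = 9*((x + x)/(x + 1)) = 9*((2*x)/(1 + x)) = 9*(2*x/(1 + x)) = 18*x/(1 + x))
G(V, S) = 36 (G(V, S) = 18*(-2)/(1 - 2) = 18*(-2)/(-1) = 18*(-2)*(-1) = 36)
G(-8, -5)*47 - 152 = 36*47 - 152 = 1692 - 152 = 1540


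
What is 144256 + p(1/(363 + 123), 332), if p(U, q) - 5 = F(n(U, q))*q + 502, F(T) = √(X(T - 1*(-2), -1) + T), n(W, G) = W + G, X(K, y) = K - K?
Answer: 144763 + 166*√968118/27 ≈ 1.5081e+5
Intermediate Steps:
X(K, y) = 0
n(W, G) = G + W
F(T) = √T (F(T) = √(0 + T) = √T)
p(U, q) = 507 + q*√(U + q) (p(U, q) = 5 + (√(q + U)*q + 502) = 5 + (√(U + q)*q + 502) = 5 + (q*√(U + q) + 502) = 5 + (502 + q*√(U + q)) = 507 + q*√(U + q))
144256 + p(1/(363 + 123), 332) = 144256 + (507 + 332*√(1/(363 + 123) + 332)) = 144256 + (507 + 332*√(1/486 + 332)) = 144256 + (507 + 332*√(161353/486)) = 144256 + (507 + 332*(√968118/54)) = 144256 + (507 + 166*√968118/27) = 144763 + 166*√968118/27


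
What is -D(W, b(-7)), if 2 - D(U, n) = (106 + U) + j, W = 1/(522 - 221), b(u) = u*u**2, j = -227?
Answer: -37022/301 ≈ -123.00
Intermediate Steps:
b(u) = u**3
W = 1/301 ≈ 0.0033223
D(U, n) = 123 - U (D(U, n) = 2 - ((106 + U) - 227) = 2 - (-121 + U) = 2 + (121 - U) = 123 - U)
-D(W, b(-7)) = -(123 - 1*1/301) = -(123 - 1/301) = -1*37022/301 = -37022/301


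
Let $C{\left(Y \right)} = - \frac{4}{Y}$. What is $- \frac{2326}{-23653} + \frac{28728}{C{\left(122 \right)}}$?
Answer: $- \frac{20724850886}{23653} \approx -8.762 \cdot 10^{5}$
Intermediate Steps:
$- \frac{2326}{-23653} + \frac{28728}{C{\left(122 \right)}} = - \frac{2326}{-23653} + \frac{28728}{\left(-4\right) \frac{1}{122}} = \left(-2326\right) \left(- \frac{1}{23653}\right) + \frac{28728}{\left(-4\right) \frac{1}{122}} = \frac{2326}{23653} + \frac{28728}{- \frac{2}{61}} = \frac{2326}{23653} + 28728 \left(- \frac{61}{2}\right) = \frac{2326}{23653} - 876204 = - \frac{20724850886}{23653}$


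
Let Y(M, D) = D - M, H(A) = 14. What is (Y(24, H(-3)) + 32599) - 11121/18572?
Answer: 605231787/18572 ≈ 32588.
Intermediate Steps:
(Y(24, H(-3)) + 32599) - 11121/18572 = ((14 - 1*24) + 32599) - 11121/18572 = ((14 - 24) + 32599) - 11121*1/18572 = (-10 + 32599) - 11121/18572 = 32589 - 11121/18572 = 605231787/18572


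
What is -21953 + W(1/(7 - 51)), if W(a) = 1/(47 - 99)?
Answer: -1141557/52 ≈ -21953.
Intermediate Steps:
W(a) = -1/52 (W(a) = 1/(-52) = -1/52)
-21953 + W(1/(7 - 51)) = -21953 - 1/52 = -1141557/52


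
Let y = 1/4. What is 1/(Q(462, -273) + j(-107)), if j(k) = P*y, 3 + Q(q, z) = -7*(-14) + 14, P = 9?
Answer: 4/445 ≈ 0.0089888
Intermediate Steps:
y = 1/4 ≈ 0.25000
Q(q, z) = 109 (Q(q, z) = -3 + (-7*(-14) + 14) = -3 + (98 + 14) = -3 + 112 = 109)
j(k) = 9/4 (j(k) = 9*(1/4) = 9/4)
1/(Q(462, -273) + j(-107)) = 1/(109 + 9/4) = 1/(445/4) = 4/445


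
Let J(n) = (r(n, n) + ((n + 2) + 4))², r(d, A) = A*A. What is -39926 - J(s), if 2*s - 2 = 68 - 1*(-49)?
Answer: -208661745/16 ≈ -1.3041e+7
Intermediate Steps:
s = 119/2 (s = 1 + (68 - 1*(-49))/2 = 1 + (68 + 49)/2 = 1 + (½)*117 = 1 + 117/2 = 119/2 ≈ 59.500)
r(d, A) = A²
J(n) = (6 + n + n²)² (J(n) = (n² + ((n + 2) + 4))² = (n² + ((2 + n) + 4))² = (n² + (6 + n))² = (6 + n + n²)²)
-39926 - J(s) = -39926 - (6 + 119/2 + (119/2)²)² = -39926 - (6 + 119/2 + 14161/4)² = -39926 - (14423/4)² = -39926 - 1*208022929/16 = -39926 - 208022929/16 = -208661745/16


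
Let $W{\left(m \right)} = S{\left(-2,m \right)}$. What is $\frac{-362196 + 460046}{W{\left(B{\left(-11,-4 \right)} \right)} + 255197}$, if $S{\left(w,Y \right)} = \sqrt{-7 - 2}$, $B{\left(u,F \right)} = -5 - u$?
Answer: $\frac{12485513225}{32562754409} - \frac{146775 i}{32562754409} \approx 0.38343 - 4.5074 \cdot 10^{-6} i$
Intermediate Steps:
$S{\left(w,Y \right)} = 3 i$ ($S{\left(w,Y \right)} = \sqrt{-9} = 3 i$)
$W{\left(m \right)} = 3 i$
$\frac{-362196 + 460046}{W{\left(B{\left(-11,-4 \right)} \right)} + 255197} = \frac{-362196 + 460046}{3 i + 255197} = \frac{97850}{255197 + 3 i} = 97850 \frac{255197 - 3 i}{65125508818} = \frac{48925 \left(255197 - 3 i\right)}{32562754409}$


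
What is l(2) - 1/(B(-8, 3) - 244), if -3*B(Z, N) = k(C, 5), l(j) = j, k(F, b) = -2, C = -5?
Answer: 1463/730 ≈ 2.0041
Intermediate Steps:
B(Z, N) = ⅔ (B(Z, N) = -⅓*(-2) = ⅔)
l(2) - 1/(B(-8, 3) - 244) = 2 - 1/(⅔ - 244) = 2 - 1/(-730/3) = 2 - 1*(-3/730) = 2 + 3/730 = 1463/730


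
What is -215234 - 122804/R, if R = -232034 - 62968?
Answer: -31747168832/147501 ≈ -2.1523e+5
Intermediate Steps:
R = -295002
-215234 - 122804/R = -215234 - 122804/(-295002) = -215234 - 122804*(-1)/295002 = -215234 - 1*(-61402/147501) = -215234 + 61402/147501 = -31747168832/147501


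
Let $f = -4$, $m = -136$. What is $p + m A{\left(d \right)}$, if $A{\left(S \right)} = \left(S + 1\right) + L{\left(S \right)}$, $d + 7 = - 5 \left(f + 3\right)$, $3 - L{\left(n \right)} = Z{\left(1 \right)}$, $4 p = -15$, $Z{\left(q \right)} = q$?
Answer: $- \frac{559}{4} \approx -139.75$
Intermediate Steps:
$p = - \frac{15}{4}$ ($p = \frac{1}{4} \left(-15\right) = - \frac{15}{4} \approx -3.75$)
$L{\left(n \right)} = 2$ ($L{\left(n \right)} = 3 - 1 = 2$)
$d = -2$ ($d = -7 - 5 \left(-4 + 3\right) = -7 - -5 = -7 + 5 = -2$)
$A{\left(S \right)} = 3 + S$ ($A{\left(S \right)} = \left(S + 1\right) + 2 = \left(1 + S\right) + 2 = 3 + S$)
$p + m A{\left(d \right)} = - \frac{15}{4} - 136 \left(3 - 2\right) = - \frac{15}{4} - 136 = - \frac{559}{4}$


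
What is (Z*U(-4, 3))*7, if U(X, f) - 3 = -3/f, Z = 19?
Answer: 266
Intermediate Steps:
U(X, f) = 3 - 3/f
(Z*U(-4, 3))*7 = (19*(3 - 3/3))*7 = (19*(3 - 3*1/3))*7 = (19*(3 - 1))*7 = (19*2)*7 = 38*7 = 266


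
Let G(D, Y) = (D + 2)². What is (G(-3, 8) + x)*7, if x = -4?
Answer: -21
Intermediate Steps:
G(D, Y) = (2 + D)²
(G(-3, 8) + x)*7 = ((2 - 3)² - 4)*7 = ((-1)² - 4)*7 = (1 - 4)*7 = -3*7 = -21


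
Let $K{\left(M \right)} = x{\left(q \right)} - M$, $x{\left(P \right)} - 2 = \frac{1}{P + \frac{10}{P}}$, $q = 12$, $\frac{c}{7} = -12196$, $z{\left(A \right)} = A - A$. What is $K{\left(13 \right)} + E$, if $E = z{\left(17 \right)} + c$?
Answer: $- \frac{6574485}{77} \approx -85383.0$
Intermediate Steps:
$z{\left(A \right)} = 0$
$c = -85372$ ($c = 7 \left(-12196\right) = -85372$)
$x{\left(P \right)} = 2 + \frac{1}{P + \frac{10}{P}}$
$E = -85372$ ($E = 0 - 85372 = -85372$)
$K{\left(M \right)} = \frac{160}{77} - M$ ($K{\left(M \right)} = \frac{20 + 12 + 2 \cdot 12^{2}}{10 + 12^{2}} - M = \frac{20 + 12 + 2 \cdot 144}{10 + 144} - M = \frac{20 + 12 + 288}{154} - M = \frac{1}{154} \cdot 320 - M = \frac{160}{77} - M$)
$K{\left(13 \right)} + E = \left(\frac{160}{77} - 13\right) - 85372 = - \frac{841}{77} - 85372 = - \frac{6574485}{77}$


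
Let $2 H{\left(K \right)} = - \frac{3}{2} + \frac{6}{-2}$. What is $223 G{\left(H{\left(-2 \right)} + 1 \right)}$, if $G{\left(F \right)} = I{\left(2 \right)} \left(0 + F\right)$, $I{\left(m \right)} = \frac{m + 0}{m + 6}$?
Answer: $- \frac{1115}{16} \approx -69.688$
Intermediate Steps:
$I{\left(m \right)} = \frac{m}{6 + m}$
$H{\left(K \right)} = - \frac{9}{4}$ ($H{\left(K \right)} = \frac{- \frac{3}{2} + \frac{6}{-2}}{2} = \frac{\left(-3\right) \frac{1}{2} + 6 \left(- \frac{1}{2}\right)}{2} = \frac{- \frac{3}{2} - 3}{2} = \frac{1}{2} \left(- \frac{9}{2}\right) = - \frac{9}{4}$)
$G{\left(F \right)} = \frac{F}{4}$ ($G{\left(F \right)} = \frac{2}{6 + 2} \left(0 + F\right) = \frac{2}{8} F = 2 \cdot \frac{1}{8} F = \frac{F}{4}$)
$223 G{\left(H{\left(-2 \right)} + 1 \right)} = 223 \frac{- \frac{9}{4} + 1}{4} = 223 \cdot \frac{1}{4} \left(- \frac{5}{4}\right) = 223 \left(- \frac{5}{16}\right) = - \frac{1115}{16}$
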